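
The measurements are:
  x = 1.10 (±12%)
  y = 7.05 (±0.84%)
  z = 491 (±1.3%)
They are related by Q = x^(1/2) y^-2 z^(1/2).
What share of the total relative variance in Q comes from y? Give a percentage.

(δQ/Q)² = (½·δx/x)² + (-2·δy/y)² + (½·δz/z)²
  x term: (0.5×0.120)² = 0.00360
  y term: (-2×0.00840)² = 0.000282
  z term: (0.5×0.0130)² = 4.23e-05
Total = 0.00392. Share from y = 0.000282/0.00392 = 0.0719.

7.19%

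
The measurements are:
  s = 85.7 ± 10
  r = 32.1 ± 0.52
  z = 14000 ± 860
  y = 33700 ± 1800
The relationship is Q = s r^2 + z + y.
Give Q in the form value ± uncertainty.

(1.36 ± 0.109) × 10^5

Let p = s·r^2 = 88300. δp/p = √((1·δs/s)² + (2·δr/r)²) = √(0.0136 + 0.00105) = 0.121, so δp = 10700.
Q = p + z + y: δQ = √(δp² + δz² + δy²) = √(1.14e+08 + 7.4e+05 + 3.24e+06) = 10900
Q = 1.36e+05.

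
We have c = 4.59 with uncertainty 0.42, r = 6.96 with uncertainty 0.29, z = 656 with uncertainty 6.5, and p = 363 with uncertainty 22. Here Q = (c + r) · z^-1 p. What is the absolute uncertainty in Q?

0.484

Let u = c + r = 11.6. δu = √(δc² + δr²) = √(0.176 + 0.0841) = 0.510, so δu/u = 0.0442.
Q is then a monomial in u, z, p:
δQ/Q = √((δu/u)² + (-1·δz/z)² + (1·δp/p)²) = √(0.00195 + 9.82e-05 + 0.00367) = 0.0757
Q = 6.39, so δQ = 0.0757 × 6.39 = 0.484.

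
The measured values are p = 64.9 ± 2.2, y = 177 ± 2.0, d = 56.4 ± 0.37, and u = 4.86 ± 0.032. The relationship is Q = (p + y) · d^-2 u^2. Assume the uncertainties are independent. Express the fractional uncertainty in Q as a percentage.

Let w = p + y = 242. δw = √(δp² + δy²) = √(4.84 + 4.00) = 2.97, so δw/w = 0.0123.
Q is then a monomial in w, d, u:
δQ/Q = √((δw/w)² + (-2·δd/d)² + (2·δu/u)²) = √(0.000151 + 0.000172 + 0.000173) = 0.0223

2.23%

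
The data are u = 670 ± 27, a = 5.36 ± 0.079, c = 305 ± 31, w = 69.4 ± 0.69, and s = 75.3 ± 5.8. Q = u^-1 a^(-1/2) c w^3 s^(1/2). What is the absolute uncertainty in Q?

For a monomial Q ∝ u^-1, a^(-1/2), c, w^3, s^(1/2), fractional errors add in quadrature:
  (-1·δu/u)² = (-1×0.0403)² = 0.00162;  (−½·δa/a)² = (-0.5×0.0147)² = 5.43e-05;  (1·δc/c)² = (1×0.102)² = 0.0103;  (3·δw/w)² = (3×0.00994)² = 0.000890;  (½·δs/s)² = (0.5×0.0770)² = 0.00148
δQ/Q = √(0.0144) = 0.120
Q = 5.7e+05, so δQ = 0.120 × 5.7e+05 = 68400.

68400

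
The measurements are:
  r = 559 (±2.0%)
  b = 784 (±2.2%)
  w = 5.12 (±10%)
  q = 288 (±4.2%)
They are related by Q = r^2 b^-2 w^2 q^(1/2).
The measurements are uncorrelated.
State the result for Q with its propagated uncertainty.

Each factor contributes (exponent × relative error)² to (δQ/Q)²:
  (2·δr/r)² = (2×0.0200)² = 0.00160;  (-2·δb/b)² = (-2×0.0220)² = 0.00194;  (2·δw/w)² = (2×0.100)² = 0.0400;  (½·δq/q)² = (0.5×0.0420)² = 0.000441
δQ/Q = √(0.0440) = 0.210
Q = 226, so δQ = 0.210 × 226 = 47.4.

226 ± 47.4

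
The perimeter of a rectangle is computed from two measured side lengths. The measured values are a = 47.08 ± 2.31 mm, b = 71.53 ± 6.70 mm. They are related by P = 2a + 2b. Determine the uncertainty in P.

14.2 mm

Sums and differences: (δP)² = Σ (cᵢ δxᵢ)².
  (2·δa)² = 21.3;  (2·δb)² = 180
δP = √(201) = 14.2 mm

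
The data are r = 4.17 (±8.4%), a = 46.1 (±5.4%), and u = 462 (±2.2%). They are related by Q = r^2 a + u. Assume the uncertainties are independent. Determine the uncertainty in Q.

Let p = r^2·a = 802. δp/p = √((2·δr/r)² + (1·δa/a)²) = √(0.0282 + 0.00292) = 0.176, so δp = 141.
Q = p + u: δQ = √(δp² + δu²) = √(20000 + 103) = 142

142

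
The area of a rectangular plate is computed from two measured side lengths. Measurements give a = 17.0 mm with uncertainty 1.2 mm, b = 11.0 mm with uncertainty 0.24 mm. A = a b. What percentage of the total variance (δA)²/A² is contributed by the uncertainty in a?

91.3%

(δA/A)² = (1·δa/a)² + (1·δb/b)²
  a term: (1×0.0706)² = 0.00498
  b term: (1×0.0218)² = 0.000476
Total = 0.00546. Share from a = 0.00498/0.00546 = 0.913.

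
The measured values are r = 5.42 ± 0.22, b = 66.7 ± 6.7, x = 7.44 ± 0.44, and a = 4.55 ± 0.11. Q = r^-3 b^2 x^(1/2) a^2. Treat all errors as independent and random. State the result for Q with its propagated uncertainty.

1580 ± 381

Each factor contributes (exponent × relative error)² to (δQ/Q)²:
  (-3·δr/r)² = (-3×0.0406)² = 0.0148;  (2·δb/b)² = (2×0.100)² = 0.0404;  (½·δx/x)² = (0.5×0.0591)² = 0.000874;  (2·δa/a)² = (2×0.0242)² = 0.00234
δQ/Q = √(0.0584) = 0.242
Q = 1580, so δQ = 0.242 × 1580 = 381.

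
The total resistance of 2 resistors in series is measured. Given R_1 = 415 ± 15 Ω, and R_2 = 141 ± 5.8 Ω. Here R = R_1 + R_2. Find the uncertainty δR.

16.1 Ω

Absolute uncertainties add in quadrature for a linear combination:
  (δR_1)² = 225;  (δR_2)² = 33.6
δR = √(259) = 16.1 Ω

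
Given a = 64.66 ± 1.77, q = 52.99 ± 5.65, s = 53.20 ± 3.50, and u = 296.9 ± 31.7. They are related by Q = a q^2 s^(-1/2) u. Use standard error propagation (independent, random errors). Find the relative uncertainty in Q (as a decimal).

Relative error in a monomial: (δQ/Q)² = Σ (nᵢ · δxᵢ/xᵢ)².
  (1·δa/a)² = (1×0.0274)² = 0.000749;  (2·δq/q)² = (2×0.107)² = 0.0455;  (−½·δs/s)² = (-0.5×0.0658)² = 0.00108;  (1·δu/u)² = (1×0.107)² = 0.0114
δQ/Q = √(0.0587) = 0.242

0.242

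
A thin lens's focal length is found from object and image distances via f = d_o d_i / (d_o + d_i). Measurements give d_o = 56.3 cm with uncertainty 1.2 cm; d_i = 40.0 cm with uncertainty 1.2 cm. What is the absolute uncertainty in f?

∂f/∂d_o = (d_i/(d_o+d_i))² = 0.173;  ∂f/∂d_i = (d_o/(d_o+d_i))² = 0.342
δf = √((∂f/∂d_o · δd_o)² + (∂f/∂d_i · δd_i)²) = √(0.0429 + 0.168) = 0.459 cm

0.459 cm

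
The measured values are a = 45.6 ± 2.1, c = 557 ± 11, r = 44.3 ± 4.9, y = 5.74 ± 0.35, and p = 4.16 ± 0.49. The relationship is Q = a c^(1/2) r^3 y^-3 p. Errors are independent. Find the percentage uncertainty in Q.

40.0%

Since Q is a product/quotient, work with relative uncertainties:
  (1·δa/a)² = (1×0.0461)² = 0.00212;  (½·δc/c)² = (0.5×0.0197)² = 9.75e-05;  (3·δr/r)² = (3×0.111)² = 0.110;  (-3·δy/y)² = (-3×0.0610)² = 0.0335;  (1·δp/p)² = (1×0.118)² = 0.0139
δQ/Q = √(0.160) = 0.400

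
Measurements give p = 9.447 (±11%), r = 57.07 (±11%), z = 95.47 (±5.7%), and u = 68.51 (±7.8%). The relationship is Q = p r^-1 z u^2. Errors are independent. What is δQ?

16900

Q is a product of powers, so relative uncertainties combine in quadrature:
  (1·δp/p)² = (1×0.110)² = 0.0121;  (-1·δr/r)² = (-1×0.110)² = 0.0121;  (1·δz/z)² = (1×0.0570)² = 0.00325;  (2·δu/u)² = (2×0.0780)² = 0.0243
δQ/Q = √(0.0518) = 0.228
Q = 74180, so δQ = 0.228 × 74180 = 16900.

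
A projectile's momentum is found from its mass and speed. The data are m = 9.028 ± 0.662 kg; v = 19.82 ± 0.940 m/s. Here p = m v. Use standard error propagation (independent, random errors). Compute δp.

Since p is a product/quotient, work with relative uncertainties:
  (1·δm/m)² = (1×0.0733)² = 0.00538;  (1·δv/v)² = (1×0.0474)² = 0.00225
δp/p = √(0.00763) = 0.0873
p = 178.9 kg·m/s, so δp = 0.0873 × 178.9 = 15.6 kg·m/s.

15.6 kg·m/s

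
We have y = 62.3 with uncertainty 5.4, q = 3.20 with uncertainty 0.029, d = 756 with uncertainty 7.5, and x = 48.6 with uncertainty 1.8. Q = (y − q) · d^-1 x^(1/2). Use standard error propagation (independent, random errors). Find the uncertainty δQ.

Let u = y − q = 59.1. δu = √(δy² + δq²) = √(29.2 + 0.000841) = 5.40, so δu/u = 0.0914.
Q is then a monomial in u, d, x:
δQ/Q = √((δu/u)² + (-1·δd/d)² + (½·δx/x)²) = √(0.00835 + 9.84e-05 + 0.000343) = 0.0938
Q = 0.545, so δQ = 0.0938 × 0.545 = 0.0511.

0.0511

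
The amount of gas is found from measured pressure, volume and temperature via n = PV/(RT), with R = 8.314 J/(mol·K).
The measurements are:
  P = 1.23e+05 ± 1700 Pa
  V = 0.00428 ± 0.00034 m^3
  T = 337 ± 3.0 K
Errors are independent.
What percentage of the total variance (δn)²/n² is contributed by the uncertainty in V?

95.9%

(δn/n)² = (1·δP/P)² + (1·δV/V)² + (-1·δT/T)²
  P term: (1×0.0138)² = 0.000191
  V term: (1×0.0794)² = 0.00631
  T term: (-1×0.00890)² = 7.92e-05
Total = 0.00658. Share from V = 0.00631/0.00658 = 0.959.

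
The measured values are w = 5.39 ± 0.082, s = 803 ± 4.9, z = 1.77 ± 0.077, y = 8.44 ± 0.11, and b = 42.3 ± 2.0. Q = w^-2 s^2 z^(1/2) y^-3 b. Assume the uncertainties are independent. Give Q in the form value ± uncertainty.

For a monomial Q ∝ w^-2, s^2, z^(1/2), y^-3, b, fractional errors add in quadrature:
  (-2·δw/w)² = (-2×0.0152)² = 0.000926;  (2·δs/s)² = (2×0.00610)² = 0.000149;  (½·δz/z)² = (0.5×0.0435)² = 0.000473;  (-3·δy/y)² = (-3×0.0130)² = 0.00153;  (1·δb/b)² = (1×0.0473)² = 0.00224
δQ/Q = √(0.00531) = 0.0729
Q = 2080, so δQ = 0.0729 × 2080 = 151.

2080 ± 151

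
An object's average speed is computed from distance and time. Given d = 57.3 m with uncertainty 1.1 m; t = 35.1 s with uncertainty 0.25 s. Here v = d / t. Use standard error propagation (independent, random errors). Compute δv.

0.0334 m/s

Relative error in a monomial: (δv/v)² = Σ (nᵢ · δxᵢ/xᵢ)².
  (1·δd/d)² = (1×0.0192)² = 0.000369;  (-1·δt/t)² = (-1×0.00712)² = 5.07e-05
δv/v = √(0.000419) = 0.0205
v = 1.63 m/s, so δv = 0.0205 × 1.63 = 0.0334 m/s.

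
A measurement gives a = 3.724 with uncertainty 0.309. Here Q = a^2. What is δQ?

Products/powers → add relative errors in quadrature, weighted by exponent:
  (2·δa/a)² = (2×0.0830)² = 0.0275
δQ/Q = √(0.0275) = 0.166
Q = 13.87, so δQ = 0.166 × 13.87 = 2.30.

2.30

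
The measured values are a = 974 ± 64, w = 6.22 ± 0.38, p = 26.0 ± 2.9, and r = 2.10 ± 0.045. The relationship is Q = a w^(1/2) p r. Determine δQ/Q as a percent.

Q is a product of powers, so relative uncertainties combine in quadrature:
  (1·δa/a)² = (1×0.0657)² = 0.00432;  (½·δw/w)² = (0.5×0.0611)² = 0.000933;  (1·δp/p)² = (1×0.112)² = 0.0124;  (1·δr/r)² = (1×0.0214)² = 0.000459
δQ/Q = √(0.0182) = 0.135

13.5%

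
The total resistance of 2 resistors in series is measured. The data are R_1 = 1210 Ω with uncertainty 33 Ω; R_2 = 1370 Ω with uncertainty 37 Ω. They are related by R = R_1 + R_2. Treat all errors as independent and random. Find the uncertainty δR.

49.6 Ω

Sums and differences: (δR)² = Σ (cᵢ δxᵢ)².
  (δR_1)² = 1090;  (δR_2)² = 1370
δR = √(2460) = 49.6 Ω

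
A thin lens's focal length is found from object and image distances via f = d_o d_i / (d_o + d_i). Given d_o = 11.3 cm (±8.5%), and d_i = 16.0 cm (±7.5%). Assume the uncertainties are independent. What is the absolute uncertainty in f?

0.389 cm

∂f/∂d_o = (d_i/(d_o+d_i))² = 0.343;  ∂f/∂d_i = (d_o/(d_o+d_i))² = 0.171
δf = √((∂f/∂d_o · δd_o)² + (∂f/∂d_i · δd_i)²) = √(0.109 + 0.0423) = 0.389 cm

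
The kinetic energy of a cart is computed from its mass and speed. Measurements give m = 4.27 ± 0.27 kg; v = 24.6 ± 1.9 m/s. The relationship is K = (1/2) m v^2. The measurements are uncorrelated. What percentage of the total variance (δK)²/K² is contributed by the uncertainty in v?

85.6%

(δK/K)² = (1·δm/m)² + (2·δv/v)²
  m term: (1×0.0632)² = 0.00400
  v term: (2×0.0772)² = 0.0239
Total = 0.0279. Share from v = 0.0239/0.0279 = 0.856.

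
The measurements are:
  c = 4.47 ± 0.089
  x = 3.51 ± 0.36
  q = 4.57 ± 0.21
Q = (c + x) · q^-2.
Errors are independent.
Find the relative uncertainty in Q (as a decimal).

Let u = c + x = 7.98. δu = √(δc² + δx²) = √(0.00792 + 0.130) = 0.371, so δu/u = 0.0465.
Q is then a monomial in u, q:
δQ/Q = √((δu/u)² + (-2·δq/q)²) = √(0.00216 + 0.00845) = 0.103

0.103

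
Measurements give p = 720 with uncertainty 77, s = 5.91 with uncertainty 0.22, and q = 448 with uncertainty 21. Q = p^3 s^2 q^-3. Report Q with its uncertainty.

145 ± 51.9

Each factor contributes (exponent × relative error)² to (δQ/Q)²:
  (3·δp/p)² = (3×0.107)² = 0.103;  (2·δs/s)² = (2×0.0372)² = 0.00554;  (-3·δq/q)² = (-3×0.0469)² = 0.0198
δQ/Q = √(0.128) = 0.358
Q = 145, so δQ = 0.358 × 145 = 51.9.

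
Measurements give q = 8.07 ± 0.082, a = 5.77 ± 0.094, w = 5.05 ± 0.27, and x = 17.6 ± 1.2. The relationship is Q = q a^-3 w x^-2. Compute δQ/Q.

Relative error in a monomial: (δQ/Q)² = Σ (nᵢ · δxᵢ/xᵢ)².
  (1·δq/q)² = (1×0.0102)² = 0.000103;  (-3·δa/a)² = (-3×0.0163)² = 0.00239;  (1·δw/w)² = (1×0.0535)² = 0.00286;  (-2·δx/x)² = (-2×0.0682)² = 0.0186
δQ/Q = √(0.0239) = 0.155

0.155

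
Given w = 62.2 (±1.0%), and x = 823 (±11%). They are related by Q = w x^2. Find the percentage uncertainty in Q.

Since Q is a product/quotient, work with relative uncertainties:
  (1·δw/w)² = (1×0.0100)² = 0.000100;  (2·δx/x)² = (2×0.110)² = 0.0484
δQ/Q = √(0.0485) = 0.220

22.0%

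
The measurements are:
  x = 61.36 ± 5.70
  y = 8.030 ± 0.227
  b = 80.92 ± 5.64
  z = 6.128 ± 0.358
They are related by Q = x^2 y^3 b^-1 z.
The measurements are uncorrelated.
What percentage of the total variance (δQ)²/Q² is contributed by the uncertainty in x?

69.1%

(δQ/Q)² = (2·δx/x)² + (3·δy/y)² + (-1·δb/b)² + (1·δz/z)²
  x term: (2×0.0929)² = 0.0345
  y term: (3×0.0283)² = 0.00719
  b term: (-1×0.0697)² = 0.00486
  z term: (1×0.0584)² = 0.00341
Total = 0.0500. Share from x = 0.0345/0.0500 = 0.691.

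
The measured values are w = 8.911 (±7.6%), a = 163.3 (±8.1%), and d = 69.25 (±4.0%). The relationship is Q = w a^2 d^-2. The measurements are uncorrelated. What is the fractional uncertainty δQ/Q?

0.196

Each factor contributes (exponent × relative error)² to (δQ/Q)²:
  (1·δw/w)² = (1×0.0760)² = 0.00578;  (2·δa/a)² = (2×0.0810)² = 0.0262;  (-2·δd/d)² = (-2×0.0400)² = 0.00640
δQ/Q = √(0.0384) = 0.196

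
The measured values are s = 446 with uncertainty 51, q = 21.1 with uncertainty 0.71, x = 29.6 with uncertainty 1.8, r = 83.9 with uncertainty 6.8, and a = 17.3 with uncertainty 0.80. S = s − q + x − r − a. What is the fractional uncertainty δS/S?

0.146

Each term contributes (cᵢ δxᵢ)² to (δS)²:
  (δs)² = 2600;  (δq)² = 0.504;  (δx)² = 3.24;  (δr)² = 46.2;  (δa)² = 0.640
δS = √(2650) = 51.5
S = 353, so δS/S = 51.5/353 = 0.146.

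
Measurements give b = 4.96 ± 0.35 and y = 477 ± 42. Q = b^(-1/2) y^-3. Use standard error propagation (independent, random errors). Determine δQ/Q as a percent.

26.6%

Since Q is a product/quotient, work with relative uncertainties:
  (−½·δb/b)² = (-0.5×0.0706)² = 0.00124;  (-3·δy/y)² = (-3×0.0881)² = 0.0698
δQ/Q = √(0.0710) = 0.266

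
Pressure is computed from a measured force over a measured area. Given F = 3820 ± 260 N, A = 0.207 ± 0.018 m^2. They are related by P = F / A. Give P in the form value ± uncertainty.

For a monomial P ∝ F, A^-1, fractional errors add in quadrature:
  (1·δF/F)² = (1×0.0681)² = 0.00463;  (-1·δA/A)² = (-1×0.0870)² = 0.00756
δP/P = √(0.0122) = 0.110
P = 18500 Pa, so δP = 0.110 × 18500 = 2040 Pa.

18500 ± 2040 Pa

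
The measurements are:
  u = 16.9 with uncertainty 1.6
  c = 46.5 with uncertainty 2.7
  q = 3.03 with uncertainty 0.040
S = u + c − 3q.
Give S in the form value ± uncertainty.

54.3 ± 3.14

Sums and differences: (δS)² = Σ (cᵢ δxᵢ)².
  (δu)² = 2.56;  (δc)² = 7.29;  (3·δq)² = 0.0144
δS = √(9.86) = 3.14
S = 54.3.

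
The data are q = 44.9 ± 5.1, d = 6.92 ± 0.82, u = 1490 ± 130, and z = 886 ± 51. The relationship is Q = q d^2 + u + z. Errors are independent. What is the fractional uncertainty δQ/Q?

0.129

Let p = q·d^2 = 2150. δp/p = √((1·δq/q)² + (2·δd/d)²) = √(0.0129 + 0.0562) = 0.263, so δp = 565.
Q = p + u + z: δQ = √(δp² + δu² + δz²) = √(3.19e+05 + 16900 + 2600) = 582
Q = 4530, so δQ/Q = 582/4530 = 0.129.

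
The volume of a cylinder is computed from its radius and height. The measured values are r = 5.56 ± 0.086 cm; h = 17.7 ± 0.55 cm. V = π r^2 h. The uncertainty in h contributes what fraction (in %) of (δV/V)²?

50.2%

(δV/V)² = (2·δr/r)² + (1·δh/h)²
  r term: (2×0.0155)² = 0.000957
  h term: (1×0.0311)² = 0.000966
Total = 0.00192. Share from h = 0.000966/0.00192 = 0.502.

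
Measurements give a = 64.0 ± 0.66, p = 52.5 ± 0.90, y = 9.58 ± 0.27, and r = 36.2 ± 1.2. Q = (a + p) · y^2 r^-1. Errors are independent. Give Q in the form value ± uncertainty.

Let u = a + p = 116. δu = √(δa² + δp²) = √(0.436 + 0.810) = 1.12, so δu/u = 0.00958.
Q is then a monomial in u, y, r:
δQ/Q = √((δu/u)² + (2·δy/y)² + (-1·δr/r)²) = √(9.18e-05 + 0.00318 + 0.00110) = 0.0661
Q = 295, so δQ = 0.0661 × 295 = 19.5.

295 ± 19.5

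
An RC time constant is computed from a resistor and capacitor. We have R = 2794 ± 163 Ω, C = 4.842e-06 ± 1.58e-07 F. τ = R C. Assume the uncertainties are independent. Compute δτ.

τ is a product of powers, so relative uncertainties combine in quadrature:
  (1·δR/R)² = (1×0.0583)² = 0.00340;  (1·δC/C)² = (1×0.0326)² = 0.00106
δτ/τ = √(0.00447) = 0.0668
τ = 0.01353 s, so δτ = 0.0668 × 0.01353 = 0.000904 s.

0.000904 s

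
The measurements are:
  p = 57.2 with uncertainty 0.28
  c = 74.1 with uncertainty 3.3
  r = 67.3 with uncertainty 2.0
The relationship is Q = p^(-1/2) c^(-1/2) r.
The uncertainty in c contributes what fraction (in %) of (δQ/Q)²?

35.8%

(δQ/Q)² = (−½·δp/p)² + (−½·δc/c)² + (1·δr/r)²
  p term: (-0.5×0.00490)² = 5.99e-06
  c term: (-0.5×0.0445)² = 0.000496
  r term: (1×0.0297)² = 0.000883
Total = 0.00138. Share from c = 0.000496/0.00138 = 0.358.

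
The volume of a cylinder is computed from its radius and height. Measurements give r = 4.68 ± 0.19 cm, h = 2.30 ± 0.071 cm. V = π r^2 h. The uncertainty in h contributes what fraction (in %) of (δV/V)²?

12.6%

(δV/V)² = (2·δr/r)² + (1·δh/h)²
  r term: (2×0.0406)² = 0.00659
  h term: (1×0.0309)² = 0.000953
Total = 0.00755. Share from h = 0.000953/0.00755 = 0.126.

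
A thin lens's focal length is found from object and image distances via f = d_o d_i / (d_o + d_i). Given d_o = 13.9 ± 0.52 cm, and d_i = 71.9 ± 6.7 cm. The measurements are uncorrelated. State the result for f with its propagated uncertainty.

∂f/∂d_o = (d_i/(d_o+d_i))² = 0.702;  ∂f/∂d_i = (d_o/(d_o+d_i))² = 0.0262
δf = √((∂f/∂d_o · δd_o)² + (∂f/∂d_i · δd_i)²) = √(0.133 + 0.0309) = 0.405 cm
f = 11.6 cm.

11.6 ± 0.405 cm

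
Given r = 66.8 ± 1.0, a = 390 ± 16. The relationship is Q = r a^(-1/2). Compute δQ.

0.0859

Each factor contributes (exponent × relative error)² to (δQ/Q)²:
  (1·δr/r)² = (1×0.0150)² = 0.000224;  (−½·δa/a)² = (-0.5×0.0410)² = 0.000421
δQ/Q = √(0.000645) = 0.0254
Q = 3.38, so δQ = 0.0254 × 3.38 = 0.0859.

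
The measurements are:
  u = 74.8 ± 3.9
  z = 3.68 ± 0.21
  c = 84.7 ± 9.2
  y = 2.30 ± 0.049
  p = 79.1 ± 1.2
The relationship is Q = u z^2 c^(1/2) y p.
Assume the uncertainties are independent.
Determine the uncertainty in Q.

Relative error in a monomial: (δQ/Q)² = Σ (nᵢ · δxᵢ/xᵢ)².
  (1·δu/u)² = (1×0.0521)² = 0.00272;  (2·δz/z)² = (2×0.0571)² = 0.0130;  (½·δc/c)² = (0.5×0.109)² = 0.00295;  (1·δy/y)² = (1×0.0213)² = 0.000454;  (1·δp/p)² = (1×0.0152)² = 0.000230
δQ/Q = √(0.0194) = 0.139
Q = 1.7e+06, so δQ = 0.139 × 1.7e+06 = 2.36e+05.

2.36e+05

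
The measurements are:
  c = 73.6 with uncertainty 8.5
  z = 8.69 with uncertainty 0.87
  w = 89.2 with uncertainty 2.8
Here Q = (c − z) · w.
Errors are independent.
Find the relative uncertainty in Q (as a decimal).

Let u = c − z = 64.9. δu = √(δc² + δz²) = √(72.2 + 0.757) = 8.54, so δu/u = 0.132.
Q is then a monomial in u, w:
δQ/Q = √((δu/u)² + (1·δw/w)²) = √(0.0173 + 0.000985) = 0.135

0.135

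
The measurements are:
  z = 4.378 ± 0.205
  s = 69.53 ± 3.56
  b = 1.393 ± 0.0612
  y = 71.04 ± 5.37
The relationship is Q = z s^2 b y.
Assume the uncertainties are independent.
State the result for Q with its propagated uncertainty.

Since Q is a product/quotient, work with relative uncertainties:
  (1·δz/z)² = (1×0.0468)² = 0.00219;  (2·δs/s)² = (2×0.0512)² = 0.0105;  (1·δb/b)² = (1×0.0439)² = 0.00193;  (1·δy/y)² = (1×0.0756)² = 0.00571
δQ/Q = √(0.0203) = 0.143
Q = 2.094e+06, so δQ = 0.143 × 2.094e+06 = 2.99e+05.

(2.094 ± 0.299) × 10^6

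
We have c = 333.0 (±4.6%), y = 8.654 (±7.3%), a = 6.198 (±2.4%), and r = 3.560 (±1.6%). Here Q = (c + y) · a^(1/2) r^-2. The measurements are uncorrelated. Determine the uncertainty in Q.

Let u = c + y = 341.7. δu = √(δc² + δy²) = √(235 + 0.399) = 15.3, so δu/u = 0.0449.
Q is then a monomial in u, a, r:
δQ/Q = √((δu/u)² + (½·δa/a)² + (-2·δr/r)²) = √(0.00201 + 0.000144 + 0.00102) = 0.0564
Q = 67.11, so δQ = 0.0564 × 67.11 = 3.79.

3.79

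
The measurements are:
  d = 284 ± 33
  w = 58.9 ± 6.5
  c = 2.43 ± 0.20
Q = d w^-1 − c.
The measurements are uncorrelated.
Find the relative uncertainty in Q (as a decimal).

Let p = d·w^-1 = 4.82. δp/p = √((1·δd/d)² + (-1·δw/w)²) = √(0.0135 + 0.0122) = 0.160, so δp = 0.773.
Q = p − c: δQ = √(δp² + δc²) = √(0.597 + 0.0400) = 0.798
Q = 2.39, so δQ/Q = 0.798/2.39 = 0.334.

0.334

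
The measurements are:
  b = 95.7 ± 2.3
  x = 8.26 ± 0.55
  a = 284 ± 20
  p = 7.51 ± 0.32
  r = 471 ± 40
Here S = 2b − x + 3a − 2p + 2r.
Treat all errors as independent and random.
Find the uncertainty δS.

For a sum/difference, combine absolute errors in quadrature:
  (2·δb)² = 21.2;  (δx)² = 0.303;  (3·δa)² = 3600;  (2·δp)² = 0.410;  (2·δr)² = 6400
δS = √(10000) = 100

100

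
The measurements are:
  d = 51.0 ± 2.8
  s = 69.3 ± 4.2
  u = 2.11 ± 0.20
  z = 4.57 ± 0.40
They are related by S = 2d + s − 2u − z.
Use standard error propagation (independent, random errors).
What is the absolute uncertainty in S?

For a sum/difference, combine absolute errors in quadrature:
  (2·δd)² = 31.4;  (δs)² = 17.6;  (2·δu)² = 0.160;  (δz)² = 0.160
δS = √(49.3) = 7.02

7.02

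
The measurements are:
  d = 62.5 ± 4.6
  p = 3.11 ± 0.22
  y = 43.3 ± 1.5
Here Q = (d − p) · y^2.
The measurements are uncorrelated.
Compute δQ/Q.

0.104

Let u = d − p = 59.4. δu = √(δd² + δp²) = √(21.2 + 0.0484) = 4.61, so δu/u = 0.0775.
Q is then a monomial in u, y:
δQ/Q = √((δu/u)² + (2·δy/y)²) = √(0.00601 + 0.00480) = 0.104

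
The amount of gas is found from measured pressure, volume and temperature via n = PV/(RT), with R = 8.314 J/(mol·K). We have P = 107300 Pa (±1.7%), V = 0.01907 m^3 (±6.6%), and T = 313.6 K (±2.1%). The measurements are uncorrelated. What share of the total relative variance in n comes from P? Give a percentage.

(δn/n)² = (1·δP/P)² + (1·δV/V)² + (-1·δT/T)²
  P term: (1×0.0170)² = 0.000289
  V term: (1×0.0660)² = 0.00436
  T term: (-1×0.0210)² = 0.000441
Total = 0.00509. Share from P = 0.000289/0.00509 = 0.0568.

5.68%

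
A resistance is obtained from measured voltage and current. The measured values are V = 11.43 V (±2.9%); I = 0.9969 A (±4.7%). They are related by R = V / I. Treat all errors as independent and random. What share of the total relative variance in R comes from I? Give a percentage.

72.4%

(δR/R)² = (1·δV/V)² + (-1·δI/I)²
  V term: (1×0.0290)² = 0.000841
  I term: (-1×0.0470)² = 0.00221
Total = 0.00305. Share from I = 0.00221/0.00305 = 0.724.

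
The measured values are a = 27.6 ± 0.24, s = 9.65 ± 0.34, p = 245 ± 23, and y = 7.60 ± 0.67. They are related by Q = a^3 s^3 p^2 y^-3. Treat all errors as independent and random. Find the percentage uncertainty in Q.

34.2%

Q is a product of powers, so relative uncertainties combine in quadrature:
  (3·δa/a)² = (3×0.00870)² = 0.000681;  (3·δs/s)² = (3×0.0352)² = 0.0112;  (2·δp/p)² = (2×0.0939)² = 0.0353;  (-3·δy/y)² = (-3×0.0882)² = 0.0699
δQ/Q = √(0.117) = 0.342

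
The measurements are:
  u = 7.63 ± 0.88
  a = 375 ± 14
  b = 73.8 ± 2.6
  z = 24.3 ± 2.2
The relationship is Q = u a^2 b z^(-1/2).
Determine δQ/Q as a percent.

Products/powers → add relative errors in quadrature, weighted by exponent:
  (1·δu/u)² = (1×0.115)² = 0.0133;  (2·δa/a)² = (2×0.0373)² = 0.00558;  (1·δb/b)² = (1×0.0352)² = 0.00124;  (−½·δz/z)² = (-0.5×0.0905)² = 0.00205
δQ/Q = √(0.0222) = 0.149

14.9%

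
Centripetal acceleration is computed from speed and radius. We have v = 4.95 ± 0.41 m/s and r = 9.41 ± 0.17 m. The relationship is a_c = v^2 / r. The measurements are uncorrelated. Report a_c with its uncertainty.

2.60 ± 0.434 m/s^2

a_c is a product of powers, so relative uncertainties combine in quadrature:
  (2·δv/v)² = (2×0.0828)² = 0.0274;  (-1·δr/r)² = (-1×0.0181)² = 0.000326
δa_c/a_c = √(0.0278) = 0.167
a_c = 2.60 m/s^2, so δa_c = 0.167 × 2.60 = 0.434 m/s^2.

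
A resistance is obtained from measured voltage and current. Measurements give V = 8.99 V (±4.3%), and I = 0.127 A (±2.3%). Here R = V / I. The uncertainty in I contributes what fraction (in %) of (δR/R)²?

22.2%

(δR/R)² = (1·δV/V)² + (-1·δI/I)²
  V term: (1×0.0430)² = 0.00185
  I term: (-1×0.0230)² = 0.000529
Total = 0.00238. Share from I = 0.000529/0.00238 = 0.222.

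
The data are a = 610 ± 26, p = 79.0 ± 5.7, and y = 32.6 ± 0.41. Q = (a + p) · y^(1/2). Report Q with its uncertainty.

Let u = a + p = 689. δu = √(δa² + δp²) = √(676 + 32.5) = 26.6, so δu/u = 0.0386.
Q is then a monomial in u, y:
δQ/Q = √((δu/u)² + (½·δy/y)²) = √(0.00149 + 3.95e-05) = 0.0391
Q = 3930, so δQ = 0.0391 × 3930 = 154.

3930 ± 154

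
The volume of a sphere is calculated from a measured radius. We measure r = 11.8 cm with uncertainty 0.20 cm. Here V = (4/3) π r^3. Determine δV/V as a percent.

5.08%

Relative error in a monomial: (δV/V)² = Σ (nᵢ · δxᵢ/xᵢ)².
  (3·δr/r)² = (3×0.0169)² = 0.00259
δV/V = √(0.00259) = 0.0508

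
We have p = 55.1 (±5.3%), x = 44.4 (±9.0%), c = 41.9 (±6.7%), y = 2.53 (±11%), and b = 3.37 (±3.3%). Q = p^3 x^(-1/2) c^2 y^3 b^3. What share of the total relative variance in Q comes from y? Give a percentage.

(δQ/Q)² = (3·δp/p)² + (−½·δx/x)² + (2·δc/c)² + (3·δy/y)² + (3·δb/b)²
  p term: (3×0.0530)² = 0.0253
  x term: (-0.5×0.0900)² = 0.00202
  c term: (2×0.0670)² = 0.0180
  y term: (3×0.110)² = 0.109
  b term: (3×0.0330)² = 0.00980
Total = 0.164. Share from y = 0.109/0.164 = 0.664.

66.4%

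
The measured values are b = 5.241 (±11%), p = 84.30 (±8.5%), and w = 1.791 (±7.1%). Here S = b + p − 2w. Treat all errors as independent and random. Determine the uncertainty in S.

For a sum/difference, combine absolute errors in quadrature:
  (δb)² = 0.332;  (δp)² = 51.3;  (2·δw)² = 0.0647
δS = √(51.7) = 7.19

7.19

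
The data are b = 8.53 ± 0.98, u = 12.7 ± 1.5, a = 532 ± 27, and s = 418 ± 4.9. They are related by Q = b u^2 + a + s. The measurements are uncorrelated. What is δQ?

362

Let p = b·u^2 = 1380. δp/p = √((1·δb/b)² + (2·δu/u)²) = √(0.0132 + 0.0558) = 0.263, so δp = 361.
Q = p + a + s: δQ = √(δp² + δa² + δs²) = √(1.31e+05 + 729 + 24.0) = 362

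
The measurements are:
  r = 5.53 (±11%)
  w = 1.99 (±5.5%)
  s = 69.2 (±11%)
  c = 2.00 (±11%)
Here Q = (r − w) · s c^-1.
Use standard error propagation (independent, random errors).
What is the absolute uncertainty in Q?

28.6

Let u = r − w = 3.54. δu = √(δr² + δw²) = √(0.370 + 0.0120) = 0.618, so δu/u = 0.175.
Q is then a monomial in u, s, c:
δQ/Q = √((δu/u)² + (1·δs/s)² + (-1·δc/c)²) = √(0.0305 + 0.0121 + 0.0121) = 0.234
Q = 122, so δQ = 0.234 × 122 = 28.6.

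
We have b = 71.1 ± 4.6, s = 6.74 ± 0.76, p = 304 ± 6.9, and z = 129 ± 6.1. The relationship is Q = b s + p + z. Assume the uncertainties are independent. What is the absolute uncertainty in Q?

Let w = b·s = 479. δw/w = √((1·δb/b)² + (1·δs/s)²) = √(0.00419 + 0.0127) = 0.130, so δw = 62.3.
Q = w + p + z: δQ = √(δw² + δp² + δz²) = √(3880 + 47.6 + 37.2) = 63.0

63.0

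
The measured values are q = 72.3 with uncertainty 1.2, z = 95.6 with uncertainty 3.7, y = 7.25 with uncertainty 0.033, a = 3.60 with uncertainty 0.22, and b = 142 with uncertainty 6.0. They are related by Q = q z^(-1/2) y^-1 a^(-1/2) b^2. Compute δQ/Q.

For a monomial Q ∝ q, z^(-1/2), y^-1, a^(-1/2), b^2, fractional errors add in quadrature:
  (1·δq/q)² = (1×0.0166)² = 0.000275;  (−½·δz/z)² = (-0.5×0.0387)² = 0.000374;  (-1·δy/y)² = (-1×0.00455)² = 2.07e-05;  (−½·δa/a)² = (-0.5×0.0611)² = 0.000934;  (2·δb/b)² = (2×0.0423)² = 0.00714
δQ/Q = √(0.00875) = 0.0935

0.0935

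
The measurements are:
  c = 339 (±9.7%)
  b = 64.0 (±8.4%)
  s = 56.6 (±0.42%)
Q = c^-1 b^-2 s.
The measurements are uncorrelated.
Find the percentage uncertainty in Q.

For a monomial Q ∝ c^-1, b^-2, s, fractional errors add in quadrature:
  (-1·δc/c)² = (-1×0.0970)² = 0.00941;  (-2·δb/b)² = (-2×0.0840)² = 0.0282;  (1·δs/s)² = (1×0.00420)² = 1.76e-05
δQ/Q = √(0.0377) = 0.194

19.4%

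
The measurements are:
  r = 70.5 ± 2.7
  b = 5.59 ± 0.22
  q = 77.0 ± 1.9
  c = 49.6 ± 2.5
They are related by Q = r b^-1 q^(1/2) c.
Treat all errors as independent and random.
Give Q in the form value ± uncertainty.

Q is a product of powers, so relative uncertainties combine in quadrature:
  (1·δr/r)² = (1×0.0383)² = 0.00147;  (-1·δb/b)² = (-1×0.0394)² = 0.00155;  (½·δq/q)² = (0.5×0.0247)² = 0.000152;  (1·δc/c)² = (1×0.0504)² = 0.00254
δQ/Q = √(0.00571) = 0.0756
Q = 5490, so δQ = 0.0756 × 5490 = 415.

5490 ± 415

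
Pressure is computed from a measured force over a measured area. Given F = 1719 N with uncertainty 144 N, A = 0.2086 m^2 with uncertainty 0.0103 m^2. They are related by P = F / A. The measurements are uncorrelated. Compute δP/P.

Products/powers → add relative errors in quadrature, weighted by exponent:
  (1·δF/F)² = (1×0.0838)² = 0.00702;  (-1·δA/A)² = (-1×0.0494)² = 0.00244
δP/P = √(0.00946) = 0.0972

0.0972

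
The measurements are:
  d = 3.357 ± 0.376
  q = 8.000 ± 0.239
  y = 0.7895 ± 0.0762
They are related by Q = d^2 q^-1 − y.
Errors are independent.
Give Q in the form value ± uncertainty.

Let p = d^2·q^-1 = 1.409. δp/p = √((2·δd/d)² + (-1·δq/q)²) = √(0.0502 + 0.000893) = 0.226, so δp = 0.318.
Q = p − y: δQ = √(δp² + δy²) = √(0.101 + 0.00581) = 0.327
Q = 0.6192.

0.6192 ± 0.327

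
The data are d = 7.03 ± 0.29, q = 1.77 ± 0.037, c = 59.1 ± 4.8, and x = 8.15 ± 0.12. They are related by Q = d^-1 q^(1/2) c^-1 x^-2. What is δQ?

4.64e-06

Relative error in a monomial: (δQ/Q)² = Σ (nᵢ · δxᵢ/xᵢ)².
  (-1·δd/d)² = (-1×0.0413)² = 0.00170;  (½·δq/q)² = (0.5×0.0209)² = 0.000109;  (-1·δc/c)² = (-1×0.0812)² = 0.00660;  (-2·δx/x)² = (-2×0.0147)² = 0.000867
δQ/Q = √(0.00927) = 0.0963
Q = 4.82e-05, so δQ = 0.0963 × 4.82e-05 = 4.64e-06.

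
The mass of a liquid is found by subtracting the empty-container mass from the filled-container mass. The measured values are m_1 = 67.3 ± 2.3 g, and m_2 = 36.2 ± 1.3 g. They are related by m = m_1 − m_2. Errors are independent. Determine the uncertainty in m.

For a sum/difference, combine absolute errors in quadrature:
  (δm_1)² = 5.29;  (δm_2)² = 1.69
δm = √(6.98) = 2.64 g

2.64 g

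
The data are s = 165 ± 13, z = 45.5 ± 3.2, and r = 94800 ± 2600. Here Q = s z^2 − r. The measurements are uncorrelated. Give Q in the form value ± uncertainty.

(2.47 ± 0.551) × 10^5

Let p = s·z^2 = 3.42e+05. δp/p = √((1·δs/s)² + (2·δz/z)²) = √(0.00621 + 0.0198) = 0.161, so δp = 55100.
Q = p − r: δQ = √(δp² + δr²) = √(3.03e+09 + 6.76e+06) = 55100
Q = 2.47e+05.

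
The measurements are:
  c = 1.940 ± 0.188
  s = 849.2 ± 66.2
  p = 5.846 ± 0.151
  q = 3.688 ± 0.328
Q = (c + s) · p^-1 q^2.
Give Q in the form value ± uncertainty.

1980 ± 388

Let u = c + s = 851.1. δu = √(δc² + δs²) = √(0.0353 + 4380) = 66.2, so δu/u = 0.0778.
Q is then a monomial in u, p, q:
δQ/Q = √((δu/u)² + (-1·δp/p)² + (2·δq/q)²) = √(0.00605 + 0.000667 + 0.0316) = 0.196
Q = 1980, so δQ = 0.196 × 1980 = 388.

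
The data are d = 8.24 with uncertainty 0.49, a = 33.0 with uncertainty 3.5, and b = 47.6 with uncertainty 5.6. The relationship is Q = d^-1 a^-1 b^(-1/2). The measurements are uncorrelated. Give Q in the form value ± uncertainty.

For a monomial Q ∝ d^-1, a^-1, b^(-1/2), fractional errors add in quadrature:
  (-1·δd/d)² = (-1×0.0595)² = 0.00354;  (-1·δa/a)² = (-1×0.106)² = 0.0112;  (−½·δb/b)² = (-0.5×0.118)² = 0.00346
δQ/Q = √(0.0182) = 0.135
Q = 0.000533, so δQ = 0.135 × 0.000533 = 7.2e-05.

(5.33 ± 0.720) × 10^-4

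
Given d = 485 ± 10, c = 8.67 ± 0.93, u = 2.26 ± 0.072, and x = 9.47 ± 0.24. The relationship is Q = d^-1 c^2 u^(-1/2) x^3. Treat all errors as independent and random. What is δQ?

Since Q is a product/quotient, work with relative uncertainties:
  (-1·δd/d)² = (-1×0.0206)² = 0.000425;  (2·δc/c)² = (2×0.107)² = 0.0460;  (−½·δu/u)² = (-0.5×0.0319)² = 0.000254;  (3·δx/x)² = (3×0.0253)² = 0.00578
δQ/Q = √(0.0525) = 0.229
Q = 87.6, so δQ = 0.229 × 87.6 = 20.1.

20.1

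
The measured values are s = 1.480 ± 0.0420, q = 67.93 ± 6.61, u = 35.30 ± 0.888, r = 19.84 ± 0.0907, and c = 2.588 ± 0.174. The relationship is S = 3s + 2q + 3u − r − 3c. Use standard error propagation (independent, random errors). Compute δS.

Each term contributes (cᵢ δxᵢ)² to (δS)²:
  (3·δs)² = 0.0159;  (2·δq)² = 175;  (3·δu)² = 7.10;  (δr)² = 0.00823;  (3·δc)² = 0.272
δS = √(182) = 13.5

13.5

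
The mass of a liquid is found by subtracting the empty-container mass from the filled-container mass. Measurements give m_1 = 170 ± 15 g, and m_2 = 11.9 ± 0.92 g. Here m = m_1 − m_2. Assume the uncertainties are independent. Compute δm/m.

0.0951

m is a linear combination, so absolute uncertainties add in quadrature:
  (δm_1)² = 225;  (δm_2)² = 0.846
δm = √(226) = 15.0 g
m = 158 g, so δm/m = 15.0/158 = 0.0951.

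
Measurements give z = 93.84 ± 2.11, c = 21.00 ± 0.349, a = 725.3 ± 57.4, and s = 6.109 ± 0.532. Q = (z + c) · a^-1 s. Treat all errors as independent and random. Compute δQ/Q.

Let u = z + c = 114.8. δu = √(δz² + δc²) = √(4.45 + 0.122) = 2.14, so δu/u = 0.0186.
Q is then a monomial in u, a, s:
δQ/Q = √((δu/u)² + (-1·δa/a)² + (1·δs/s)²) = √(0.000347 + 0.00626 + 0.00758) = 0.119

0.119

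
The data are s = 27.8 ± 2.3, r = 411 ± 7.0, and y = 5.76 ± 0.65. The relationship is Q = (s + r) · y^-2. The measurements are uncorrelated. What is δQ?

Let u = s + r = 439. δu = √(δs² + δr²) = √(5.29 + 49.0) = 7.37, so δu/u = 0.0168.
Q is then a monomial in u, y:
δQ/Q = √((δu/u)² + (-2·δy/y)²) = √(0.000282 + 0.0509) = 0.226
Q = 13.2, so δQ = 0.226 × 13.2 = 2.99.

2.99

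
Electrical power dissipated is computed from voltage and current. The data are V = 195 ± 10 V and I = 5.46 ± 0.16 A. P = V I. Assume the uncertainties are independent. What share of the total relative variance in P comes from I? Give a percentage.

(δP/P)² = (1·δV/V)² + (1·δI/I)²
  V term: (1×0.0513)² = 0.00263
  I term: (1×0.0293)² = 0.000859
Total = 0.00349. Share from I = 0.000859/0.00349 = 0.246.

24.6%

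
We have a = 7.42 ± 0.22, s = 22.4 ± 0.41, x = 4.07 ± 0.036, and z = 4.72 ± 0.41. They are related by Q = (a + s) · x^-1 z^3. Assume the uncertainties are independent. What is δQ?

201

Let u = a + s = 29.8. δu = √(δa² + δs²) = √(0.0484 + 0.168) = 0.465, so δu/u = 0.0156.
Q is then a monomial in u, x, z:
δQ/Q = √((δu/u)² + (-1·δx/x)² + (3·δz/z)²) = √(0.000243 + 7.82e-05 + 0.0679) = 0.261
Q = 770, so δQ = 0.261 × 770 = 201.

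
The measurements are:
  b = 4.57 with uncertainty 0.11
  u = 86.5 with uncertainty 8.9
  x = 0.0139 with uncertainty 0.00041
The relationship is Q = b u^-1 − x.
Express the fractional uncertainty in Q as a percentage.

14.4%

Let p = b·u^-1 = 0.0528. δp/p = √((1·δb/b)² + (-1·δu/u)²) = √(0.000579 + 0.0106) = 0.106, so δp = 0.00558.
Q = p − x: δQ = √(δp² + δx²) = √(3.12e-05 + 1.68e-07) = 0.00560
Q = 0.0389, so δQ/Q = 0.00560/0.0389 = 0.144.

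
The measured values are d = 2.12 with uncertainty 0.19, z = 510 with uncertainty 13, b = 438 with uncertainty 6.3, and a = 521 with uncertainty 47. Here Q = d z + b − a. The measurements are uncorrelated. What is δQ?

111

Let p = d·z = 1080. δp/p = √((1·δd/d)² + (1·δz/z)²) = √(0.00803 + 0.000650) = 0.0932, so δp = 101.
Q = p + b − a: δQ = √(δp² + δb² + δa²) = √(10100 + 39.7 + 2210) = 111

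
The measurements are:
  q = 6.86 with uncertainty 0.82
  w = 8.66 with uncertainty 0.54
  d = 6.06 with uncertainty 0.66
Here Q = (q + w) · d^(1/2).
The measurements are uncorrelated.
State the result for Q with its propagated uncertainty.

38.2 ± 3.19

Let u = q + w = 15.5. δu = √(δq² + δw²) = √(0.672 + 0.292) = 0.982, so δu/u = 0.0633.
Q is then a monomial in u, d:
δQ/Q = √((δu/u)² + (½·δd/d)²) = √(0.00400 + 0.00297) = 0.0835
Q = 38.2, so δQ = 0.0835 × 38.2 = 3.19.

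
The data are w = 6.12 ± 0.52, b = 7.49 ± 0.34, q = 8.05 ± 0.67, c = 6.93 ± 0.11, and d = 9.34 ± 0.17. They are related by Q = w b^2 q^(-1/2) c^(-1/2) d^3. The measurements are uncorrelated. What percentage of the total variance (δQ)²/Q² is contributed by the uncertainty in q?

8.56%

(δQ/Q)² = (1·δw/w)² + (2·δb/b)² + (−½·δq/q)² + (−½·δc/c)² + (3·δd/d)²
  w term: (1×0.0850)² = 0.00722
  b term: (2×0.0454)² = 0.00824
  q term: (-0.5×0.0832)² = 0.00173
  c term: (-0.5×0.0159)² = 6.3e-05
  d term: (3×0.0182)² = 0.00298
Total = 0.0202. Share from q = 0.00173/0.0202 = 0.0856.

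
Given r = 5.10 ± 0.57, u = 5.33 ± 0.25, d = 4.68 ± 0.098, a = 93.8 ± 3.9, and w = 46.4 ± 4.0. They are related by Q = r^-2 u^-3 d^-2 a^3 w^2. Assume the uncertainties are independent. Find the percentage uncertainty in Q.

Each factor contributes (exponent × relative error)² to (δQ/Q)²:
  (-2·δr/r)² = (-2×0.112)² = 0.0500;  (-3·δu/u)² = (-3×0.0469)² = 0.0198;  (-2·δd/d)² = (-2×0.0209)² = 0.00175;  (3·δa/a)² = (3×0.0416)² = 0.0156;  (2·δw/w)² = (2×0.0862)² = 0.0297
δQ/Q = √(0.117) = 0.342

34.2%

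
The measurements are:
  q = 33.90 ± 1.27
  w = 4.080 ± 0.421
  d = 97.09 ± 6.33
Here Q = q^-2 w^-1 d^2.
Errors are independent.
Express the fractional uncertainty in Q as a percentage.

18.2%

Since Q is a product/quotient, work with relative uncertainties:
  (-2·δq/q)² = (-2×0.0375)² = 0.00561;  (-1·δw/w)² = (-1×0.103)² = 0.0106;  (2·δd/d)² = (2×0.0652)² = 0.0170
δQ/Q = √(0.0333) = 0.182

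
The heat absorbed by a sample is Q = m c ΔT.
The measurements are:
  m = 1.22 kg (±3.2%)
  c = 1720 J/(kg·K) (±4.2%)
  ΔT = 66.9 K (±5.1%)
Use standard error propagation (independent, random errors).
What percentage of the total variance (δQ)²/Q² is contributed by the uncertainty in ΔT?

(δQ/Q)² = (1·δm/m)² + (1·δc/c)² + (1·δΔT/ΔT)²
  m term: (1×0.0320)² = 0.00102
  c term: (1×0.0420)² = 0.00176
  ΔT term: (1×0.0510)² = 0.00260
Total = 0.00539. Share from ΔT = 0.00260/0.00539 = 0.483.

48.3%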